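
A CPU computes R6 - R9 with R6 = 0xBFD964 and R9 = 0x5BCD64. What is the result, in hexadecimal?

0x640C00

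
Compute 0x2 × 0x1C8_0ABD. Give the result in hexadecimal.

0x390157A

Multiply each base-16 digit by 2, carrying:
  D×2 = 26 → write A carry 1
  B×2+1 = 23 → write 7 carry 1
  A×2+1 = 21 → write 5 carry 1
  0×2+1 = 1 → write 1
  8×2 = 16 → write 0 carry 1
  C×2+1 = 25 → write 9 carry 1
  1×2+1 = 3 → write 3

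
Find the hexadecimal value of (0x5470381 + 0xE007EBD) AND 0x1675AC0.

Add column by column in base 16, right to left:
  1+D = E
  8+B = 3 carry 1
  3+E+1 = 2 carry 1
  0+7+1 = 8
  7+0 = 7
  4+0 = 4
  5+E = 3 carry 1
  final carry 1
Sum = 0x1347823E; now AND with 0x1675AC0:
  1&0=0, 3&1=1, 4&6=4, 7&7=7, 8&5=0, 2&A=2, 3&C=0, E&0=0

0x1470200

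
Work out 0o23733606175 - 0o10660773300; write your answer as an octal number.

0o13052612675

Subtract column by column in base 8:
  5-0 → 5
  7-0 → 7
  1-3 → 6 (borrow)
  6-3-1 → 2
  0-7 → 1 (borrow)
  6-7-1 → 6 (borrow)
  3-0-1 → 2
  3-6 → 5 (borrow)
  7-6-1 → 0
  3-0 → 3
  2-1 → 1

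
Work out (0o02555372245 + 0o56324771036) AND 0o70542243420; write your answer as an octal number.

Add column by column in base 8, right to left:
  5+6 = 3 carry 1
  4+3+1 = 0 carry 1
  2+0+1 = 3
  2+1 = 3
  7+7 = 6 carry 1
  3+7+1 = 3 carry 1
  5+4+1 = 2 carry 1
  5+2+1 = 0 carry 1
  5+3+1 = 1 carry 1
  2+6+1 = 1 carry 1
  0+5+1 = 6
Sum = 0o61102363303; now AND with 0o70542243420:
  6&7=6, 1&0=0, 1&5=1, 0&4=0, 2&2=2, 3&2=2, 6&4=4, 3&3=3, 3&4=0, 0&2=0, 3&0=0

0o60102243000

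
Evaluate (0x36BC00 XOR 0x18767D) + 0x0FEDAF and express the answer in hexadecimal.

First 0x36BC00 XOR 0x18767D = 0x2ECA7D.
Add column by column in base 16, right to left:
  D+F = C carry 1
  7+A+1 = 2 carry 1
  A+D+1 = 8 carry 1
  C+E+1 = B carry 1
  E+F+1 = E carry 1
  2+0+1 = 3

0x3EB82C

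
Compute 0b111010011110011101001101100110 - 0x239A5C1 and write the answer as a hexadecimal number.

0x38402DA5

0b111010011110011101001101100110 = 0x3A79D366 in hexadecimal.
Subtract column by column in base 16:
  6-1 → 5
  6-C → A (borrow)
  3-5-1 → D (borrow)
  D-A-1 → 2
  9-9 → 0
  7-3 → 4
  A-2 → 8
  3-0 → 3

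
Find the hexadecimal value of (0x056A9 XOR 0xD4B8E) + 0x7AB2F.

First 0x056A9 XOR 0xD4B8E = 0xD1D27.
Add column by column in base 16, right to left:
  7+F = 6 carry 1
  2+2+1 = 5
  D+B = 8 carry 1
  1+A+1 = C
  D+7 = 4 carry 1
  final carry 1

0x14C856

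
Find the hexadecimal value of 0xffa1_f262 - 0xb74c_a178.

Subtract column by column in base 16:
  2-8 → a (borrow)
  6-7-1 → e (borrow)
  2-1-1 → 0
  f-a → 5
  1-c → 5 (borrow)
  a-4-1 → 5
  f-7 → 8
  f-b → 4

0x485550ea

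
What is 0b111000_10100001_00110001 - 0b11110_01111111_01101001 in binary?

0b110100010000111001000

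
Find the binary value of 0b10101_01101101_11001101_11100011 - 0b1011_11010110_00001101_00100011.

0b1001100101111100000011000000

Subtract column by column in base 2:
  1-1 → 0
  1-1 → 0
  0-0 → 0
  0-0 → 0
  0-0 → 0
  1-1 → 0
  1-0 → 1
  1-0 → 1
  1-1 → 0
  0-0 → 0
  1-1 → 0
  1-1 → 0
  0-0 → 0
  0-0 → 0
  1-0 → 1
  1-0 → 1
  1-0 → 1
  0-1 → 1 (borrow)
  1-1-1 → 1 (borrow)
  1-0-1 → 0
  0-1 → 1 (borrow)
  1-0-1 → 0
  1-1 → 0
  0-1 → 1 (borrow)
  1-1-1 → 1 (borrow)
  0-1-1 → 0 (borrow)
  1-0-1 → 0
  0-1 → 1 (borrow)
  1-0-1 → 0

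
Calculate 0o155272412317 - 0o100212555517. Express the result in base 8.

0o55057634600

Subtract column by column in base 8:
  7-7 → 0
  1-1 → 0
  3-5 → 6 (borrow)
  2-5-1 → 4 (borrow)
  1-5-1 → 3 (borrow)
  4-5-1 → 6 (borrow)
  2-2-1 → 7 (borrow)
  7-1-1 → 5
  2-2 → 0
  5-0 → 5
  5-0 → 5
  1-1 → 0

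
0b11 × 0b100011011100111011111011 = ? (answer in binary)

Multiply each base-2 digit by 3, carrying:
  1×3 = 3 → write 1 carry 1
  1×3+1 = 4 → write 0 carry 2
  0×3+2 = 2 → write 0 carry 1
  1×3+1 = 4 → write 0 carry 2
  1×3+2 = 5 → write 1 carry 2
  1×3+2 = 5 → write 1 carry 2
  1×3+2 = 5 → write 1 carry 2
  1×3+2 = 5 → write 1 carry 2
  0×3+2 = 2 → write 0 carry 1
  1×3+1 = 4 → write 0 carry 2
  1×3+2 = 5 → write 1 carry 2
  1×3+2 = 5 → write 1 carry 2
  0×3+2 = 2 → write 0 carry 1
  0×3+1 = 1 → write 1
  1×3 = 3 → write 1 carry 1
  1×3+1 = 4 → write 0 carry 2
  1×3+2 = 5 → write 1 carry 2
  0×3+2 = 2 → write 0 carry 1
  1×3+1 = 4 → write 0 carry 2
  1×3+2 = 5 → write 1 carry 2
  0×3+2 = 2 → write 0 carry 1
  0×3+1 = 1 → write 1
  0×3 = 0 → write 0
  1×3 = 3 → write 1 carry 1
  remaining carry: 1

0b1101010010110110011110001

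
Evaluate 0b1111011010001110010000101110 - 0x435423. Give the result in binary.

0b1111001001011001000000001011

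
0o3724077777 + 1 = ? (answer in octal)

0o3724100000

The trailing 5 digits are 7 (max in base 8), so adding 1 cascades: they roll to 0 and the next digit up increments.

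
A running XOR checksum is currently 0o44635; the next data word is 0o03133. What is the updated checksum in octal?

0o47706

XOR each oct digit independently (no carries):
  4^0=4, 4^3=7, 6^1=7, 3^3=0, 5^3=6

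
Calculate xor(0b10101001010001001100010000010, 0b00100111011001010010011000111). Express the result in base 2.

0b10001110001000011110001000101

XOR bit by bit (1 where the bits differ):
  10101001010001001100010000010
^ 00100111011001010010011000111
= 10001110001000011110001000101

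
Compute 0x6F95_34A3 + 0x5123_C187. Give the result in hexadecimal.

Add column by column in base 16, right to left:
  3+7 = A
  A+8 = 2 carry 1
  4+1+1 = 6
  3+C = F
  5+3 = 8
  9+2 = B
  F+1 = 0 carry 1
  6+5+1 = C

0xC0B8F62A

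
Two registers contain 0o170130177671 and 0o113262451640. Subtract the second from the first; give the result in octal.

0o54645526031

Subtract column by column in base 8:
  1-0 → 1
  7-4 → 3
  6-6 → 0
  7-1 → 6
  7-5 → 2
  1-4 → 5 (borrow)
  0-2-1 → 5 (borrow)
  3-6-1 → 4 (borrow)
  1-2-1 → 6 (borrow)
  0-3-1 → 4 (borrow)
  7-1-1 → 5
  1-1 → 0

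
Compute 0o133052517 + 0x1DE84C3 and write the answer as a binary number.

0b11010010101101101000010010

0o133052517 = 0b1011011000101010101001111 in binary.
0x1DE84C3 = 0b1110111101000010011000011 in binary.
Add column by column in base 2, right to left:
  1+1 = 0 carry 1
  1+1+1 = 1 carry 1
  1+0+1 = 0 carry 1
  1+0+1 = 0 carry 1
  0+0+1 = 1
  0+0 = 0
  1+1 = 0 carry 1
  0+1+1 = 0 carry 1
  1+0+1 = 0 carry 1
  0+0+1 = 1
  1+1 = 0 carry 1
  0+0+1 = 1
  1+0 = 1
  0+0 = 0
  1+0 = 1
  0+1 = 1
  0+0 = 0
  0+1 = 1
  1+1 = 0 carry 1
  1+1+1 = 1 carry 1
  0+1+1 = 0 carry 1
  1+0+1 = 0 carry 1
  1+1+1 = 1 carry 1
  0+1+1 = 0 carry 1
  1+1+1 = 1 carry 1
  final carry 1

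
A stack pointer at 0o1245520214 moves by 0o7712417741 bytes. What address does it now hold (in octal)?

Add column by column in base 8, right to left:
  4+1 = 5
  1+4 = 5
  2+7 = 1 carry 1
  0+7+1 = 0 carry 1
  2+1+1 = 4
  5+4 = 1 carry 1
  5+2+1 = 0 carry 1
  4+1+1 = 6
  2+7 = 1 carry 1
  1+7+1 = 1 carry 1
  final carry 1

0o11160140155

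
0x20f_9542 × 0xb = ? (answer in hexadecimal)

0x16ab69d6

Multiply each base-16 digit by 11, carrying:
  2×11 = 22 → write 6 carry 1
  4×11+1 = 45 → write d carry 2
  5×11+2 = 57 → write 9 carry 3
  9×11+3 = 102 → write 6 carry 6
  f×11+6 = 171 → write b carry 10
  0×11+10 = 10 → write a
  2×11 = 22 → write 6 carry 1
  remaining carry: 1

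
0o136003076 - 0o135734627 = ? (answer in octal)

0o46247

Subtract column by column in base 8:
  6-7 → 7 (borrow)
  7-2-1 → 4
  0-6 → 2 (borrow)
  3-4-1 → 6 (borrow)
  0-3-1 → 4 (borrow)
  0-7-1 → 0 (borrow)
  6-5-1 → 0
  3-3 → 0
  1-1 → 0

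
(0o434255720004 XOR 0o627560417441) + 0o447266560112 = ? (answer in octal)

First 0o434255720004 XOR 0o627560417441 = 0o213735337445.
Add column by column in base 8, right to left:
  5+2 = 7
  4+1 = 5
  4+1 = 5
  7+0 = 7
  3+6 = 1 carry 1
  3+5+1 = 1 carry 1
  5+6+1 = 4 carry 1
  3+6+1 = 2 carry 1
  7+2+1 = 2 carry 1
  3+7+1 = 3 carry 1
  1+4+1 = 6
  2+4 = 6

0o663224117557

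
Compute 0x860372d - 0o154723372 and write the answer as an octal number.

0o653110063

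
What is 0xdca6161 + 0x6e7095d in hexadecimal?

0x14b16abe

Add column by column in base 16, right to left:
  1+d = e
  6+5 = b
  1+9 = a
  6+0 = 6
  a+7 = 1 carry 1
  c+e+1 = b carry 1
  d+6+1 = 4 carry 1
  final carry 1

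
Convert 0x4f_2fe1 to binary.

Expand each hex digit to 4 bits: 4=0100 f=1111 2=0010 f=1111 e=1110 1=0001.

0b10011110010111111100001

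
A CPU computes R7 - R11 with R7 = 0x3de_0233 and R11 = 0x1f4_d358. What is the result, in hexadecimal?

0x1e92edb

Subtract column by column in base 16:
  3-8 → b (borrow)
  3-5-1 → d (borrow)
  2-3-1 → e (borrow)
  0-d-1 → 2 (borrow)
  e-4-1 → 9
  d-f → e (borrow)
  3-1-1 → 1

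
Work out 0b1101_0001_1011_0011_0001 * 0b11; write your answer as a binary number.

Multiply each base-2 digit by 3, carrying:
  1×3 = 3 → write 1 carry 1
  0×3+1 = 1 → write 1
  0×3 = 0 → write 0
  0×3 = 0 → write 0
  1×3 = 3 → write 1 carry 1
  1×3+1 = 4 → write 0 carry 2
  0×3+2 = 2 → write 0 carry 1
  0×3+1 = 1 → write 1
  1×3 = 3 → write 1 carry 1
  1×3+1 = 4 → write 0 carry 2
  0×3+2 = 2 → write 0 carry 1
  1×3+1 = 4 → write 0 carry 2
  1×3+2 = 5 → write 1 carry 2
  0×3+2 = 2 → write 0 carry 1
  0×3+1 = 1 → write 1
  0×3 = 0 → write 0
  1×3 = 3 → write 1 carry 1
  0×3+1 = 1 → write 1
  1×3 = 3 → write 1 carry 1
  1×3+1 = 4 → write 0 carry 2
  remaining carry: 10

0b1001110101000110010011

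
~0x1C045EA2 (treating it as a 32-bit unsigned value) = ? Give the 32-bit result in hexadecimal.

Each hex digit d becomes F−d:
  1→E, C→3, 0→F, 4→B, 5→A, E→1, A→5, 2→D

0xE3FBA15D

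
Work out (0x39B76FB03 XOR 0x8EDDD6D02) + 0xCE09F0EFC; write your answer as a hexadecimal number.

First 0x39B76FB03 XOR 0x8EDDD6D02 = 0xB76AB9601.
Add column by column in base 16, right to left:
  1+C = D
  0+F = F
  6+E = 4 carry 1
  9+0+1 = A
  B+F = A carry 1
  A+9+1 = 4 carry 1
  6+0+1 = 7
  7+E = 5 carry 1
  B+C+1 = 8 carry 1
  final carry 1

0x18574AA4FD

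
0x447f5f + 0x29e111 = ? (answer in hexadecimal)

0x6e6070

Add column by column in base 16, right to left:
  f+1 = 0 carry 1
  5+1+1 = 7
  f+1 = 0 carry 1
  7+e+1 = 6 carry 1
  4+9+1 = e
  4+2 = 6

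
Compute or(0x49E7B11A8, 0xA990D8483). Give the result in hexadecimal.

OR each hex digit independently (no carries):
  4|A=E, 9|9=9, E|9=F, 7|0=7, B|D=F, 1|8=9, 1|4=5, A|8=A, 8|3=B

0xE9F7F95AB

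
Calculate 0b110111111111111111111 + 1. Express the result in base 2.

The trailing 18 digits are 1 (max in base 2), so adding 1 cascades: they roll to 0 and the next digit up increments.

0b111000000000000000000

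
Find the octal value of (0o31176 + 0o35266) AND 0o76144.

Add column by column in base 8, right to left:
  6+6 = 4 carry 1
  7+6+1 = 6 carry 1
  1+2+1 = 4
  1+5 = 6
  3+3 = 6
Sum = 0o66464; now AND with 0o76144:
  6&7=6, 6&6=6, 4&1=0, 6&4=4, 4&4=4

0o66044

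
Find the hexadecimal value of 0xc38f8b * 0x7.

0x558eccd

Multiply each base-16 digit by 7, carrying:
  b×7 = 77 → write d carry 4
  8×7+4 = 60 → write c carry 3
  f×7+3 = 108 → write c carry 6
  8×7+6 = 62 → write e carry 3
  3×7+3 = 24 → write 8 carry 1
  c×7+1 = 85 → write 5 carry 5
  remaining carry: 5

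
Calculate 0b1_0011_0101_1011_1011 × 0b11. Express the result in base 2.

0b111010000100110001

Multiply each base-2 digit by 3, carrying:
  1×3 = 3 → write 1 carry 1
  1×3+1 = 4 → write 0 carry 2
  0×3+2 = 2 → write 0 carry 1
  1×3+1 = 4 → write 0 carry 2
  1×3+2 = 5 → write 1 carry 2
  1×3+2 = 5 → write 1 carry 2
  0×3+2 = 2 → write 0 carry 1
  1×3+1 = 4 → write 0 carry 2
  1×3+2 = 5 → write 1 carry 2
  0×3+2 = 2 → write 0 carry 1
  1×3+1 = 4 → write 0 carry 2
  0×3+2 = 2 → write 0 carry 1
  1×3+1 = 4 → write 0 carry 2
  1×3+2 = 5 → write 1 carry 2
  0×3+2 = 2 → write 0 carry 1
  0×3+1 = 1 → write 1
  1×3 = 3 → write 1 carry 1
  remaining carry: 1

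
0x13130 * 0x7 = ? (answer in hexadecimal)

0x85850

Multiply each base-16 digit by 7, carrying:
  0×7 = 0 → write 0
  3×7 = 21 → write 5 carry 1
  1×7+1 = 8 → write 8
  3×7 = 21 → write 5 carry 1
  1×7+1 = 8 → write 8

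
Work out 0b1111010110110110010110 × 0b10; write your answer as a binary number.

0b11110101101101100101100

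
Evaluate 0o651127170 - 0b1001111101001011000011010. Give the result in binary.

0b101011001100001100001011110

0o651127170 = 0b110101001001010111001111000 in binary.
Subtract column by column in base 2:
  0-0 → 0
  0-1 → 1 (borrow)
  0-0-1 → 1 (borrow)
  1-1-1 → 1 (borrow)
  1-1-1 → 1 (borrow)
  1-0-1 → 0
  1-0 → 1
  0-0 → 0
  0-0 → 0
  1-1 → 0
  1-1 → 0
  1-0 → 1
  0-1 → 1 (borrow)
  1-0-1 → 0
  0-0 → 0
  1-1 → 0
  0-0 → 0
  0-1 → 1 (borrow)
  1-1-1 → 1 (borrow)
  0-1-1 → 0 (borrow)
  0-1-1 → 0 (borrow)
  1-1-1 → 1 (borrow)
  0-0-1 → 1 (borrow)
  1-0-1 → 0
  0-1 → 1 (borrow)
  1-0-1 → 0
  1-0 → 1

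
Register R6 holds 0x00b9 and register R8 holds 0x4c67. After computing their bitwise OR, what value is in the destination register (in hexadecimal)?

OR each hex digit independently (no carries):
  0|4=4, 0|c=c, b|6=f, 9|7=f

0x4cff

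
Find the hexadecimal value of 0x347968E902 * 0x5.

Multiply each base-16 digit by 5, carrying:
  2×5 = 10 → write A
  0×5 = 0 → write 0
  9×5 = 45 → write D carry 2
  E×5+2 = 72 → write 8 carry 4
  8×5+4 = 44 → write C carry 2
  6×5+2 = 32 → write 0 carry 2
  9×5+2 = 47 → write F carry 2
  7×5+2 = 37 → write 5 carry 2
  4×5+2 = 22 → write 6 carry 1
  3×5+1 = 16 → write 0 carry 1
  remaining carry: 1

0x1065F0C8D0A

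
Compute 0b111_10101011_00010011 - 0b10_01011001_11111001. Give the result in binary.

0b1010101000100011010

Subtract column by column in base 2:
  1-1 → 0
  1-0 → 1
  0-0 → 0
  0-1 → 1 (borrow)
  1-1-1 → 1 (borrow)
  0-1-1 → 0 (borrow)
  0-1-1 → 0 (borrow)
  0-1-1 → 0 (borrow)
  1-1-1 → 1 (borrow)
  1-0-1 → 0
  0-0 → 0
  1-1 → 0
  0-1 → 1 (borrow)
  1-0-1 → 0
  0-1 → 1 (borrow)
  1-0-1 → 0
  1-0 → 1
  1-1 → 0
  1-0 → 1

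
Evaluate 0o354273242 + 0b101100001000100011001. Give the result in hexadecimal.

0x3c787bb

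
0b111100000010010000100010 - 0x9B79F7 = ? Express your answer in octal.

0o25125053

0b111100000010010000100010 = 0o74022042 in octal.
0x9B79F7 = 0o46674767 in octal.
Subtract column by column in base 8:
  2-7 → 3 (borrow)
  4-6-1 → 5 (borrow)
  0-7-1 → 0 (borrow)
  2-4-1 → 5 (borrow)
  2-7-1 → 2 (borrow)
  0-6-1 → 1 (borrow)
  4-6-1 → 5 (borrow)
  7-4-1 → 2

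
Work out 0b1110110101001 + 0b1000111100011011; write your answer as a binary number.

0b1010110011000100

Add column by column in base 2, right to left:
  1+1 = 0 carry 1
  0+1+1 = 0 carry 1
  0+0+1 = 1
  1+1 = 0 carry 1
  0+1+1 = 0 carry 1
  1+0+1 = 0 carry 1
  0+0+1 = 1
  1+0 = 1
  1+1 = 0 carry 1
  0+1+1 = 0 carry 1
  1+1+1 = 1 carry 1
  1+1+1 = 1 carry 1
  1+0+1 = 0 carry 1
  0+0+1 = 1
  0+0 = 0
  0+1 = 1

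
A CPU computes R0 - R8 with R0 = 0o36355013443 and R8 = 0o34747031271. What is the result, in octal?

0o1405762152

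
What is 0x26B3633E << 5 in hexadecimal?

5 bits is not a whole number of base-16 digits; in binary: 100110101100110110001100111110 << 5 = 10011010110011011000110011111000000.

0x4D66C67C0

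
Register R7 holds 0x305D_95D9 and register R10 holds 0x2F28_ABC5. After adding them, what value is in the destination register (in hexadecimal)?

Add column by column in base 16, right to left:
  9+5 = E
  D+C = 9 carry 1
  5+B+1 = 1 carry 1
  9+A+1 = 4 carry 1
  D+8+1 = 6 carry 1
  5+2+1 = 8
  0+F = F
  3+2 = 5

0x5F86419E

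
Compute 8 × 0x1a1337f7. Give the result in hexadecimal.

0xd099bfb8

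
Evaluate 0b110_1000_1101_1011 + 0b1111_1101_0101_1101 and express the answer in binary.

0b10110011000111000

Add column by column in base 2, right to left:
  1+1 = 0 carry 1
  1+0+1 = 0 carry 1
  0+1+1 = 0 carry 1
  1+1+1 = 1 carry 1
  1+1+1 = 1 carry 1
  0+0+1 = 1
  1+1 = 0 carry 1
  1+0+1 = 0 carry 1
  0+1+1 = 0 carry 1
  0+0+1 = 1
  0+1 = 1
  1+1 = 0 carry 1
  0+1+1 = 0 carry 1
  1+1+1 = 1 carry 1
  1+1+1 = 1 carry 1
  0+1+1 = 0 carry 1
  final carry 1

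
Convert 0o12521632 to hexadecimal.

Each octal digit is 3 bits: 1=001 2=010 5=101 2=010 1=001 6=110 3=011 2=010.
Group the bits into nibbles: 0010 1010 1010 0011 1001 1010 → 2AA39A.

0x2AA39A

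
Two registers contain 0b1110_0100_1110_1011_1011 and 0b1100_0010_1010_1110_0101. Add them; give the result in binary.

0b110100111100110100000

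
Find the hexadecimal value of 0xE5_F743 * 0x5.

0x47DD44F

Multiply each base-16 digit by 5, carrying:
  3×5 = 15 → write F
  4×5 = 20 → write 4 carry 1
  7×5+1 = 36 → write 4 carry 2
  F×5+2 = 77 → write D carry 4
  5×5+4 = 29 → write D carry 1
  E×5+1 = 71 → write 7 carry 4
  remaining carry: 4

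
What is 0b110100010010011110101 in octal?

0o6422365

Group the bits in threes: 110 100 010 010 011 110 101 → 6422365.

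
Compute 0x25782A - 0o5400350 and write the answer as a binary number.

0b11110111011101000010

0x25782A = 0b1001010111100000101010 in binary.
0o5400350 = 0b101100000000011101000 in binary.
Subtract column by column in base 2:
  0-0 → 0
  1-0 → 1
  0-0 → 0
  1-1 → 0
  0-0 → 0
  1-1 → 0
  0-1 → 1 (borrow)
  0-1-1 → 0 (borrow)
  0-0-1 → 1 (borrow)
  0-0-1 → 1 (borrow)
  0-0-1 → 1 (borrow)
  1-0-1 → 0
  1-0 → 1
  1-0 → 1
  1-0 → 1
  0-0 → 0
  1-0 → 1
  0-1 → 1 (borrow)
  1-1-1 → 1 (borrow)
  0-0-1 → 1 (borrow)
  0-1-1 → 0 (borrow)
  1-0-1 → 0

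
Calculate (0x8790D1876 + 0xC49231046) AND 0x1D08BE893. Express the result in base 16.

0xC0002890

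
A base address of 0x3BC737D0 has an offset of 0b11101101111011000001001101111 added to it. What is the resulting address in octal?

0o13141135077

0x3BC737D0 = 0o7361633720 in octal.
0b11101101111011000001001101111 = 0o3557301157 in octal.
Add column by column in base 8, right to left:
  0+7 = 7
  2+5 = 7
  7+1 = 0 carry 1
  3+1+1 = 5
  3+0 = 3
  6+3 = 1 carry 1
  1+7+1 = 1 carry 1
  6+5+1 = 4 carry 1
  3+5+1 = 1 carry 1
  7+3+1 = 3 carry 1
  final carry 1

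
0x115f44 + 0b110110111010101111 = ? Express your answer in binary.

0b101001100110111110011

0x115f44 = 0b100010101111101000100 in binary.
Add column by column in base 2, right to left:
  0+1 = 1
  0+1 = 1
  1+1 = 0 carry 1
  0+1+1 = 0 carry 1
  0+0+1 = 1
  0+1 = 1
  1+0 = 1
  0+1 = 1
  1+0 = 1
  1+1 = 0 carry 1
  1+1+1 = 1 carry 1
  1+1+1 = 1 carry 1
  1+0+1 = 0 carry 1
  0+1+1 = 0 carry 1
  1+1+1 = 1 carry 1
  0+0+1 = 1
  1+1 = 0 carry 1
  0+1+1 = 0 carry 1
  0+0+1 = 1
  0+0 = 0
  1+0 = 1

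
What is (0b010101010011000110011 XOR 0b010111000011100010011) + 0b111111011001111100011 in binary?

First 0b010101010011000110011 XOR 0b010111000011100010011 = 0b000010010000100100000.
Add column by column in base 2, right to left:
  0+1 = 1
  0+1 = 1
  0+0 = 0
  0+0 = 0
  0+0 = 0
  1+1 = 0 carry 1
  0+1+1 = 0 carry 1
  0+1+1 = 0 carry 1
  1+1+1 = 1 carry 1
  0+1+1 = 0 carry 1
  0+0+1 = 1
  0+0 = 0
  0+1 = 1
  1+1 = 0 carry 1
  0+0+1 = 1
  0+1 = 1
  1+1 = 0 carry 1
  0+1+1 = 0 carry 1
  0+1+1 = 0 carry 1
  0+1+1 = 0 carry 1
  0+1+1 = 0 carry 1
  final carry 1

0b1000001101010100000011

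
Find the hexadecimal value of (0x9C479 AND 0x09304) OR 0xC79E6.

0xCF9E6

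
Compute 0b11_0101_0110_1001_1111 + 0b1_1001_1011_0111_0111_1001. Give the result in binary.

0b111010000111000011000

Add column by column in base 2, right to left:
  1+1 = 0 carry 1
  1+0+1 = 0 carry 1
  1+0+1 = 0 carry 1
  1+1+1 = 1 carry 1
  1+1+1 = 1 carry 1
  0+1+1 = 0 carry 1
  0+1+1 = 0 carry 1
  1+0+1 = 0 carry 1
  0+1+1 = 0 carry 1
  1+1+1 = 1 carry 1
  1+1+1 = 1 carry 1
  0+0+1 = 1
  1+1 = 0 carry 1
  0+1+1 = 0 carry 1
  1+0+1 = 0 carry 1
  0+1+1 = 0 carry 1
  1+1+1 = 1 carry 1
  1+0+1 = 0 carry 1
  0+0+1 = 1
  0+1 = 1
  0+1 = 1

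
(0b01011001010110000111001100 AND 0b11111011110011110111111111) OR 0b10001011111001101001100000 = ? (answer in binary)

0b01011001010110000111001100 AND 0b11111011110011110111111111 = 0b01011001010010000111001100.
Then OR with 0b10001011111001101001100000.

0b11011011111011101111101100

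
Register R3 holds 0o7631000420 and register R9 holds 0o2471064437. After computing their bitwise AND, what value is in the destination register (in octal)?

0o2431000420

AND each oct digit independently (no carries):
  7&2=2, 6&4=4, 3&7=3, 1&1=1, 0&0=0, 0&6=0, 0&4=0, 4&4=4, 2&3=2, 0&7=0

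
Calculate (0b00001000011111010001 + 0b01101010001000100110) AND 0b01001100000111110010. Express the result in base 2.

0b1000000000111110010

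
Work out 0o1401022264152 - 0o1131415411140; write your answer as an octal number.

Subtract column by column in base 8:
  2-0 → 2
  5-4 → 1
  1-1 → 0
  4-1 → 3
  6-1 → 5
  2-4 → 6 (borrow)
  2-5-1 → 4 (borrow)
  2-1-1 → 0
  0-4 → 4 (borrow)
  1-1-1 → 7 (borrow)
  0-3-1 → 4 (borrow)
  4-1-1 → 2
  1-1 → 0

0o247404653012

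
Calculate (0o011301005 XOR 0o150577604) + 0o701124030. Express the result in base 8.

First 0o011301005 XOR 0o150577604 = 0o141676601.
Add column by column in base 8, right to left:
  1+0 = 1
  0+3 = 3
  6+0 = 6
  6+4 = 2 carry 1
  7+2+1 = 2 carry 1
  6+1+1 = 0 carry 1
  1+1+1 = 3
  4+0 = 4
  1+7 = 0 carry 1
  final carry 1

0o1043022631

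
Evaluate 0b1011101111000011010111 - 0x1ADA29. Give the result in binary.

0b101000001011010101110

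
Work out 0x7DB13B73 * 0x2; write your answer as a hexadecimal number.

Multiply each base-16 digit by 2, carrying:
  3×2 = 6 → write 6
  7×2 = 14 → write E
  B×2 = 22 → write 6 carry 1
  3×2+1 = 7 → write 7
  1×2 = 2 → write 2
  B×2 = 22 → write 6 carry 1
  D×2+1 = 27 → write B carry 1
  7×2+1 = 15 → write F

0xFB6276E6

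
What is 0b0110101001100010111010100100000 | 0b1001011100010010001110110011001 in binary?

OR bit by bit (1 where either bit is 1):
  0110101001100010111010100100000
| 1001011100010010001110110011001
= 1111111101110010111110110111001

0b1111111101110010111110110111001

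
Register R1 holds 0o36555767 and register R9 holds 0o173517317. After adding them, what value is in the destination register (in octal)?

0o232275306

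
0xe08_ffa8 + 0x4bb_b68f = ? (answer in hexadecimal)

Add column by column in base 16, right to left:
  8+f = 7 carry 1
  a+8+1 = 3 carry 1
  f+6+1 = 6 carry 1
  f+b+1 = b carry 1
  8+b+1 = 4 carry 1
  0+b+1 = c
  e+4 = 2 carry 1
  final carry 1

0x12c4b637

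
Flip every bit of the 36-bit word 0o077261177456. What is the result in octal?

Each oct digit d becomes 7−d:
  0→7, 7→0, 7→0, 2→5, 6→1, 1→6, 1→6, 7→0, 7→0, 4→3, 5→2, 6→1

0o700516600321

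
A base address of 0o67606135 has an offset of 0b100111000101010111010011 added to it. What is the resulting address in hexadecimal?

0x17b6230

0o67606135 = 0xdf0c5d in hexadecimal.
0b100111000101010111010011 = 0x9c55d3 in hexadecimal.
Add column by column in base 16, right to left:
  d+3 = 0 carry 1
  5+d+1 = 3 carry 1
  c+5+1 = 2 carry 1
  0+5+1 = 6
  f+c = b carry 1
  d+9+1 = 7 carry 1
  final carry 1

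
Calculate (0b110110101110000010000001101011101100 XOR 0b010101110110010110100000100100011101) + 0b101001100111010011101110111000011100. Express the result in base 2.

0b1001100111111101000010000001000001101

First 0b110110101110000010000001101011101100 XOR 0b010101110110010110100000100100011101 = 0b100011011000010100100001001111110001.
Add column by column in base 2, right to left:
  1+0 = 1
  0+0 = 0
  0+1 = 1
  0+1 = 1
  1+1 = 0 carry 1
  1+0+1 = 0 carry 1
  1+0+1 = 0 carry 1
  1+0+1 = 0 carry 1
  1+0+1 = 0 carry 1
  1+1+1 = 1 carry 1
  0+1+1 = 0 carry 1
  0+1+1 = 0 carry 1
  1+0+1 = 0 carry 1
  0+1+1 = 0 carry 1
  0+1+1 = 0 carry 1
  0+1+1 = 0 carry 1
  0+0+1 = 1
  1+1 = 0 carry 1
  0+1+1 = 0 carry 1
  0+1+1 = 0 carry 1
  1+0+1 = 0 carry 1
  0+0+1 = 1
  1+1 = 0 carry 1
  0+0+1 = 1
  0+1 = 1
  0+1 = 1
  0+1 = 1
  1+0 = 1
  1+0 = 1
  0+1 = 1
  1+1 = 0 carry 1
  1+0+1 = 0 carry 1
  0+0+1 = 1
  0+1 = 1
  0+0 = 0
  1+1 = 0 carry 1
  final carry 1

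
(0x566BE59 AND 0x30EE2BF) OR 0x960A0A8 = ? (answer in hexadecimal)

0x566BE59 AND 0x30EE2BF = 0x106A219.
Then OR with 0x960A0A8.

0x966A2B9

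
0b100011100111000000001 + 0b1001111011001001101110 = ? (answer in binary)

0b1110011000000001101111

Add column by column in base 2, right to left:
  1+0 = 1
  0+1 = 1
  0+1 = 1
  0+1 = 1
  0+0 = 0
  0+1 = 1
  0+1 = 1
  0+0 = 0
  0+0 = 0
  1+1 = 0 carry 1
  1+0+1 = 0 carry 1
  1+0+1 = 0 carry 1
  0+1+1 = 0 carry 1
  0+1+1 = 0 carry 1
  1+0+1 = 0 carry 1
  1+1+1 = 1 carry 1
  1+1+1 = 1 carry 1
  0+1+1 = 0 carry 1
  0+1+1 = 0 carry 1
  0+0+1 = 1
  1+0 = 1
  0+1 = 1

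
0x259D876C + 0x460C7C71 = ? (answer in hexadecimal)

0x6BAA03DD

Add column by column in base 16, right to left:
  C+1 = D
  6+7 = D
  7+C = 3 carry 1
  8+7+1 = 0 carry 1
  D+C+1 = A carry 1
  9+0+1 = A
  5+6 = B
  2+4 = 6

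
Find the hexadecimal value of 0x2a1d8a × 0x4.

Multiply each base-16 digit by 4, carrying:
  a×4 = 40 → write 8 carry 2
  8×4+2 = 34 → write 2 carry 2
  d×4+2 = 54 → write 6 carry 3
  1×4+3 = 7 → write 7
  a×4 = 40 → write 8 carry 2
  2×4+2 = 10 → write a

0xa87628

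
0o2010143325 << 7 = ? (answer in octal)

7 bits is not a whole number of base-8 digits; in binary: 10000001000001100011011010101 << 7 = 100000010000011000110110101010000000.

0o402030665200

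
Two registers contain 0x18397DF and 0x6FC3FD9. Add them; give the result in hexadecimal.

Add column by column in base 16, right to left:
  F+9 = 8 carry 1
  D+D+1 = B carry 1
  7+F+1 = 7 carry 1
  9+3+1 = D
  3+C = F
  8+F = 7 carry 1
  1+6+1 = 8

0x87FD7B8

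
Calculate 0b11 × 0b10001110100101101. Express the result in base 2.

0b110101011110000111

Multiply each base-2 digit by 3, carrying:
  1×3 = 3 → write 1 carry 1
  0×3+1 = 1 → write 1
  1×3 = 3 → write 1 carry 1
  1×3+1 = 4 → write 0 carry 2
  0×3+2 = 2 → write 0 carry 1
  1×3+1 = 4 → write 0 carry 2
  0×3+2 = 2 → write 0 carry 1
  0×3+1 = 1 → write 1
  1×3 = 3 → write 1 carry 1
  0×3+1 = 1 → write 1
  1×3 = 3 → write 1 carry 1
  1×3+1 = 4 → write 0 carry 2
  1×3+2 = 5 → write 1 carry 2
  0×3+2 = 2 → write 0 carry 1
  0×3+1 = 1 → write 1
  0×3 = 0 → write 0
  1×3 = 3 → write 1 carry 1
  remaining carry: 1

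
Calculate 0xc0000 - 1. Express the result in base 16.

The trailing 4 digits are 0, so subtracting 1 borrows through: they become F and the next digit up decrements.

0xbffff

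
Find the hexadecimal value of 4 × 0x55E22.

Multiply each base-16 digit by 4, carrying:
  2×4 = 8 → write 8
  2×4 = 8 → write 8
  E×4 = 56 → write 8 carry 3
  5×4+3 = 23 → write 7 carry 1
  5×4+1 = 21 → write 5 carry 1
  remaining carry: 1

0x157888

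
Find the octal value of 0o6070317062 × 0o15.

0o117335204212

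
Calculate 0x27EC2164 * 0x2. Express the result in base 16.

0x4FD842C8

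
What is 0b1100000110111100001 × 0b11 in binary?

0b100100010100110100011

Multiply each base-2 digit by 3, carrying:
  1×3 = 3 → write 1 carry 1
  0×3+1 = 1 → write 1
  0×3 = 0 → write 0
  0×3 = 0 → write 0
  0×3 = 0 → write 0
  1×3 = 3 → write 1 carry 1
  1×3+1 = 4 → write 0 carry 2
  1×3+2 = 5 → write 1 carry 2
  1×3+2 = 5 → write 1 carry 2
  0×3+2 = 2 → write 0 carry 1
  1×3+1 = 4 → write 0 carry 2
  1×3+2 = 5 → write 1 carry 2
  0×3+2 = 2 → write 0 carry 1
  0×3+1 = 1 → write 1
  0×3 = 0 → write 0
  0×3 = 0 → write 0
  0×3 = 0 → write 0
  1×3 = 3 → write 1 carry 1
  1×3+1 = 4 → write 0 carry 2
  remaining carry: 10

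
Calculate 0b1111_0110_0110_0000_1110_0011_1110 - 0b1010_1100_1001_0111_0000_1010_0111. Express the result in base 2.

Subtract column by column in base 2:
  0-1 → 1 (borrow)
  1-1-1 → 1 (borrow)
  1-1-1 → 1 (borrow)
  1-0-1 → 0
  1-0 → 1
  1-1 → 0
  0-0 → 0
  0-1 → 1 (borrow)
  0-0-1 → 1 (borrow)
  1-0-1 → 0
  1-0 → 1
  1-0 → 1
  0-1 → 1 (borrow)
  0-1-1 → 0 (borrow)
  0-1-1 → 0 (borrow)
  0-0-1 → 1 (borrow)
  0-1-1 → 0 (borrow)
  1-0-1 → 0
  1-0 → 1
  0-1 → 1 (borrow)
  0-0-1 → 1 (borrow)
  1-0-1 → 0
  1-1 → 0
  0-1 → 1 (borrow)
  1-0-1 → 0
  1-1 → 0
  1-0 → 1
  1-1 → 0

0b100100111001001110110010111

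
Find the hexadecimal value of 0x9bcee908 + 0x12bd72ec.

0xae8c5bf4

Add column by column in base 16, right to left:
  8+c = 4 carry 1
  0+e+1 = f
  9+2 = b
  e+7 = 5 carry 1
  e+d+1 = c carry 1
  c+b+1 = 8 carry 1
  b+2+1 = e
  9+1 = a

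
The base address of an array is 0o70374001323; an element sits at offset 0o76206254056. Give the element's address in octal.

Add column by column in base 8, right to left:
  3+6 = 1 carry 1
  2+5+1 = 0 carry 1
  3+0+1 = 4
  1+4 = 5
  0+5 = 5
  0+2 = 2
  4+6 = 2 carry 1
  7+0+1 = 0 carry 1
  3+2+1 = 6
  0+6 = 6
  7+7 = 6 carry 1
  final carry 1

0o166602255401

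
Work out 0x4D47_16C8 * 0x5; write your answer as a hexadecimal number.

Multiply each base-16 digit by 5, carrying:
  8×5 = 40 → write 8 carry 2
  C×5+2 = 62 → write E carry 3
  6×5+3 = 33 → write 1 carry 2
  1×5+2 = 7 → write 7
  7×5 = 35 → write 3 carry 2
  4×5+2 = 22 → write 6 carry 1
  D×5+1 = 66 → write 2 carry 4
  4×5+4 = 24 → write 8 carry 1
  remaining carry: 1

0x1826371E8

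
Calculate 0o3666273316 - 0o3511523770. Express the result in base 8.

Subtract column by column in base 8:
  6-0 → 6
  1-7 → 2 (borrow)
  3-7-1 → 3 (borrow)
  3-3-1 → 7 (borrow)
  7-2-1 → 4
  2-5 → 5 (borrow)
  6-1-1 → 4
  6-1 → 5
  6-5 → 1
  3-3 → 0

0o154547326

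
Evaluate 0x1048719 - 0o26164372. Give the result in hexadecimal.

0o26164372 = 0x58e8fa in hexadecimal.
Subtract column by column in base 16:
  9-a → f (borrow)
  1-f-1 → 1 (borrow)
  7-8-1 → e (borrow)
  8-e-1 → 9 (borrow)
  4-8-1 → b (borrow)
  0-5-1 → a (borrow)
  1-0-1 → 0

0xab9e1f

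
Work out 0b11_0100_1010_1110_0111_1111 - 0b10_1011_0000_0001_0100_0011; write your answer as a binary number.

Subtract column by column in base 2:
  1-1 → 0
  1-1 → 0
  1-0 → 1
  1-0 → 1
  1-0 → 1
  1-0 → 1
  1-1 → 0
  0-0 → 0
  0-1 → 1 (borrow)
  1-0-1 → 0
  1-0 → 1
  1-0 → 1
  0-0 → 0
  1-0 → 1
  0-0 → 0
  1-0 → 1
  0-1 → 1 (borrow)
  0-1-1 → 0 (borrow)
  1-0-1 → 0
  0-1 → 1 (borrow)
  1-0-1 → 0
  1-1 → 0

0b10011010110100111100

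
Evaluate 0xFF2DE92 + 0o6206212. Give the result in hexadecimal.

0x100BEB1C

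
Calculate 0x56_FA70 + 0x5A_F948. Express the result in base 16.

0xB1F3B8

Add column by column in base 16, right to left:
  0+8 = 8
  7+4 = B
  A+9 = 3 carry 1
  F+F+1 = F carry 1
  6+A+1 = 1 carry 1
  5+5+1 = B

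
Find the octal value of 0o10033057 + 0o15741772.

0o25775051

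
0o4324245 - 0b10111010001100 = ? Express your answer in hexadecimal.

0o4324245 = 0x11a8a5 in hexadecimal.
0b10111010001100 = 0x2e8c in hexadecimal.
Subtract column by column in base 16:
  5-c → 9 (borrow)
  a-8-1 → 1
  8-e → a (borrow)
  a-2-1 → 7
  1-0 → 1
  1-0 → 1

0x117a19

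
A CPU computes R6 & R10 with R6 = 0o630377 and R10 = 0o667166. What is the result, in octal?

AND each oct digit independently (no carries):
  6&6=6, 3&6=2, 0&7=0, 3&1=1, 7&6=6, 7&6=6

0o620166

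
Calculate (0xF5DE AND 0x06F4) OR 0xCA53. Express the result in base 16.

0xCED7

0xF5DE AND 0x06F4 = 0x04D4.
Then OR with 0xCA53.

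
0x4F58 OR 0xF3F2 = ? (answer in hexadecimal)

0xFFFA

OR each hex digit independently (no carries):
  4|F=F, F|3=F, 5|F=F, 8|2=A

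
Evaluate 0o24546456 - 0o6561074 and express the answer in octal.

0o15765362

Subtract column by column in base 8:
  6-4 → 2
  5-7 → 6 (borrow)
  4-0-1 → 3
  6-1 → 5
  4-6 → 6 (borrow)
  5-5-1 → 7 (borrow)
  4-6-1 → 5 (borrow)
  2-0-1 → 1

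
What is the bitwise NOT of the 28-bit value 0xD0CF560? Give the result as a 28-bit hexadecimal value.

Each hex digit d becomes F−d:
  D→2, 0→F, C→3, F→0, 5→A, 6→9, 0→F

0x2F30A9F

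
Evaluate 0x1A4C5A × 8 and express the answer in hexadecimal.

0xD262D0

Multiply each base-16 digit by 8, carrying:
  A×8 = 80 → write 0 carry 5
  5×8+5 = 45 → write D carry 2
  C×8+2 = 98 → write 2 carry 6
  4×8+6 = 38 → write 6 carry 2
  A×8+2 = 82 → write 2 carry 5
  1×8+5 = 13 → write D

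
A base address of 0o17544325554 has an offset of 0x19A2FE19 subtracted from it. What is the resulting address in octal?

0o14373526523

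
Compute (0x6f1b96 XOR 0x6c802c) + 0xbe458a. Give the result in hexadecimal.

0xc1e144

First 0x6f1b96 XOR 0x6c802c = 0x039bba.
Add column by column in base 16, right to left:
  a+a = 4 carry 1
  b+8+1 = 4 carry 1
  b+5+1 = 1 carry 1
  9+4+1 = e
  3+e = 1 carry 1
  0+b+1 = c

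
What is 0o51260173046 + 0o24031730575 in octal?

0o75312123643

Add column by column in base 8, right to left:
  6+5 = 3 carry 1
  4+7+1 = 4 carry 1
  0+5+1 = 6
  3+0 = 3
  7+3 = 2 carry 1
  1+7+1 = 1 carry 1
  0+1+1 = 2
  6+3 = 1 carry 1
  2+0+1 = 3
  1+4 = 5
  5+2 = 7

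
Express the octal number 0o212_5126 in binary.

0b10001010101001010110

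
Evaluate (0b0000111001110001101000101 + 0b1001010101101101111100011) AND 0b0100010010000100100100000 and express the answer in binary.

Add column by column in base 2, right to left:
  1+1 = 0 carry 1
  0+1+1 = 0 carry 1
  1+0+1 = 0 carry 1
  0+0+1 = 1
  0+0 = 0
  0+1 = 1
  1+1 = 0 carry 1
  0+1+1 = 0 carry 1
  1+1+1 = 1 carry 1
  1+1+1 = 1 carry 1
  0+0+1 = 1
  0+1 = 1
  0+1 = 1
  1+0 = 1
  1+1 = 0 carry 1
  1+1+1 = 1 carry 1
  0+0+1 = 1
  0+1 = 1
  1+0 = 1
  1+1 = 0 carry 1
  1+0+1 = 0 carry 1
  0+1+1 = 0 carry 1
  0+0+1 = 1
  0+0 = 0
  0+1 = 1
Sum = 0b1010001111011111100101000; now AND with 0b0100010010000100100100000:
  1010001111011111100101000
& 0100010010000100100100000
= 0000000010000100100100000

0b10000100100100000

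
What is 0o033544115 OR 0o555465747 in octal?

0o577565757

OR each oct digit independently (no carries):
  0|5=5, 3|5=7, 3|5=7, 5|4=5, 4|6=6, 4|5=5, 1|7=7, 1|4=5, 5|7=7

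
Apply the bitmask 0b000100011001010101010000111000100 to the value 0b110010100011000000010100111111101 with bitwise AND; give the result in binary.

0b000000000001000000010000111000100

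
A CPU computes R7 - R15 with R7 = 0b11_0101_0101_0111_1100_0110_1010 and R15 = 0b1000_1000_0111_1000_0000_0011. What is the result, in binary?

Subtract column by column in base 2:
  0-1 → 1 (borrow)
  1-1-1 → 1 (borrow)
  0-0-1 → 1 (borrow)
  1-0-1 → 0
  0-0 → 0
  1-0 → 1
  1-0 → 1
  0-0 → 0
  0-0 → 0
  0-0 → 0
  1-0 → 1
  1-1 → 0
  1-1 → 0
  1-1 → 0
  1-1 → 0
  0-0 → 0
  1-0 → 1
  0-0 → 0
  1-0 → 1
  0-1 → 1 (borrow)
  1-0-1 → 0
  0-0 → 0
  1-0 → 1
  0-1 → 1 (borrow)
  1-0-1 → 0
  1-0 → 1

0b10110011010000010001100111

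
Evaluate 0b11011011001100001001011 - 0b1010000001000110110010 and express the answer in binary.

Subtract column by column in base 2:
  1-0 → 1
  1-1 → 0
  0-0 → 0
  1-0 → 1
  0-1 → 1 (borrow)
  0-1-1 → 0 (borrow)
  1-0-1 → 0
  0-1 → 1 (borrow)
  0-1-1 → 0 (borrow)
  0-0-1 → 1 (borrow)
  0-0-1 → 1 (borrow)
  1-0-1 → 0
  1-1 → 0
  0-0 → 0
  0-0 → 0
  1-0 → 1
  1-0 → 1
  0-0 → 0
  1-0 → 1
  1-1 → 0
  0-0 → 0
  1-1 → 0
  1-0 → 1

0b10001011000011010011001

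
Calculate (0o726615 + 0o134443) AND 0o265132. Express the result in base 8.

0o61020

Add column by column in base 8, right to left:
  5+3 = 0 carry 1
  1+4+1 = 6
  6+4 = 2 carry 1
  6+4+1 = 3 carry 1
  2+3+1 = 6
  7+1 = 0 carry 1
  final carry 1
Sum = 0o1063260; now AND with 0o265132:
  1&0=0, 0&2=0, 6&6=6, 3&5=1, 2&1=0, 6&3=2, 0&2=0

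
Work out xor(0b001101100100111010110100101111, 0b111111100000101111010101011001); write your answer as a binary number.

0b110010000100010101100001110110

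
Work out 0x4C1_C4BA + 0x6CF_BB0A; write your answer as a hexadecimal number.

0xB917FC4

Add column by column in base 16, right to left:
  A+A = 4 carry 1
  B+0+1 = C
  4+B = F
  C+B = 7 carry 1
  1+F+1 = 1 carry 1
  C+C+1 = 9 carry 1
  4+6+1 = B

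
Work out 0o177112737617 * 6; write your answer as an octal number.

Multiply each base-8 digit by 6, carrying:
  7×6 = 42 → write 2 carry 5
  1×6+5 = 11 → write 3 carry 1
  6×6+1 = 37 → write 5 carry 4
  7×6+4 = 46 → write 6 carry 5
  3×6+5 = 23 → write 7 carry 2
  7×6+2 = 44 → write 4 carry 5
  2×6+5 = 17 → write 1 carry 2
  1×6+2 = 8 → write 0 carry 1
  1×6+1 = 7 → write 7
  7×6 = 42 → write 2 carry 5
  7×6+5 = 47 → write 7 carry 5
  1×6+5 = 11 → write 3 carry 1
  remaining carry: 1

0o1372701476532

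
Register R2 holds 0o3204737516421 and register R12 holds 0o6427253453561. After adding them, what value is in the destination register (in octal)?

0o11634213172202

Add column by column in base 8, right to left:
  1+1 = 2
  2+6 = 0 carry 1
  4+5+1 = 2 carry 1
  6+3+1 = 2 carry 1
  1+5+1 = 7
  5+4 = 1 carry 1
  7+3+1 = 3 carry 1
  3+5+1 = 1 carry 1
  7+2+1 = 2 carry 1
  4+7+1 = 4 carry 1
  0+2+1 = 3
  2+4 = 6
  3+6 = 1 carry 1
  final carry 1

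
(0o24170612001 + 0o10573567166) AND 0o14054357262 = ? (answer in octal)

0o14044001062

Add column by column in base 8, right to left:
  1+6 = 7
  0+6 = 6
  0+1 = 1
  2+7 = 1 carry 1
  1+6+1 = 0 carry 1
  6+5+1 = 4 carry 1
  0+3+1 = 4
  7+7 = 6 carry 1
  1+5+1 = 7
  4+0 = 4
  2+1 = 3
Sum = 0o34764401167; now AND with 0o14054357262:
  3&1=1, 4&4=4, 7&0=0, 6&5=4, 4&4=4, 4&3=0, 0&5=0, 1&7=1, 1&2=0, 6&6=6, 7&2=2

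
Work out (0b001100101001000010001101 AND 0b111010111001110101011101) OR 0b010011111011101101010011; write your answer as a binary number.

0b11011111011101101011111

0b001100101001000010001101 AND 0b111010111001110101011101 = 0b001000101001000000001101.
Then OR with 0b010011111011101101010011.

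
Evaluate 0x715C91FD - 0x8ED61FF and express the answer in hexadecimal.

0x686F2FFE

Subtract column by column in base 16:
  D-F → E (borrow)
  F-F-1 → F (borrow)
  1-1-1 → F (borrow)
  9-6-1 → 2
  C-D → F (borrow)
  5-E-1 → 6 (borrow)
  1-8-1 → 8 (borrow)
  7-0-1 → 6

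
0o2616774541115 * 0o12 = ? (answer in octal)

Multiply each base-8 digit by 10, carrying:
  5×10 = 50 → write 2 carry 6
  1×10+6 = 16 → write 0 carry 2
  1×10+2 = 12 → write 4 carry 1
  1×10+1 = 11 → write 3 carry 1
  4×10+1 = 41 → write 1 carry 5
  5×10+5 = 55 → write 7 carry 6
  4×10+6 = 46 → write 6 carry 5
  7×10+5 = 75 → write 3 carry 9
  7×10+9 = 79 → write 7 carry 9
  6×10+9 = 69 → write 5 carry 8
  1×10+8 = 18 → write 2 carry 2
  6×10+2 = 62 → write 6 carry 7
  2×10+7 = 27 → write 3 carry 3
  remaining carry: 3

0o33625736713402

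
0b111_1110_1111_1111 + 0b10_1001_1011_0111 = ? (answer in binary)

Add column by column in base 2, right to left:
  1+1 = 0 carry 1
  1+1+1 = 1 carry 1
  1+1+1 = 1 carry 1
  1+0+1 = 0 carry 1
  1+1+1 = 1 carry 1
  1+1+1 = 1 carry 1
  1+0+1 = 0 carry 1
  1+1+1 = 1 carry 1
  0+1+1 = 0 carry 1
  1+0+1 = 0 carry 1
  1+0+1 = 0 carry 1
  1+1+1 = 1 carry 1
  1+0+1 = 0 carry 1
  1+1+1 = 1 carry 1
  1+0+1 = 0 carry 1
  final carry 1

0b1010100010110110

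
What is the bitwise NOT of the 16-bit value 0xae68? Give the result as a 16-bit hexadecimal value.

Each hex digit d becomes f−d:
  a→5, e→1, 6→9, 8→7

0x5197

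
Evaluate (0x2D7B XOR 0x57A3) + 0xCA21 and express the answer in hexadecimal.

First 0x2D7B XOR 0x57A3 = 0x7AD8.
Add column by column in base 16, right to left:
  8+1 = 9
  D+2 = F
  A+A = 4 carry 1
  7+C+1 = 4 carry 1
  final carry 1

0x144F9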